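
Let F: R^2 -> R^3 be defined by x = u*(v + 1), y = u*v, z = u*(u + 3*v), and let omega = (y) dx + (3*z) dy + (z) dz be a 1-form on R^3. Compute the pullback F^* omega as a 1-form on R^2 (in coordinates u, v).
F^* omega = (u*(2*u^2 + 12*u*v + 19*v^2 + v)) du + (u^2*(6*u + 19*v)) dv

Using F^*(f dg) = (f ∘ F) d(g ∘ F), substitute each coordinate x_i by F_i(u, v) in f_i, and replace dx_i by d F_i = (∂F_i/∂u) du + (∂F_i/∂v) dv.
  For the x component: f_1(F) = u*v; d F_1 = (v + 1) du + (u) dv
  For the y component: f_2(F) = 3*u*(u + 3*v); d F_2 = (v) du + (u) dv
  For the z component: f_3(F) = u*(u + 3*v); d F_3 = (2*u + 3*v) du + (3*u) dv
Combining and collecting du, dv coefficients:
  coeff of du: u*(2*u^2 + 12*u*v + 19*v^2 + v)
  coeff of dv: u^2*(6*u + 19*v)
F^* omega = (u*(2*u^2 + 12*u*v + 19*v^2 + v)) du + (u^2*(6*u + 19*v)) dv.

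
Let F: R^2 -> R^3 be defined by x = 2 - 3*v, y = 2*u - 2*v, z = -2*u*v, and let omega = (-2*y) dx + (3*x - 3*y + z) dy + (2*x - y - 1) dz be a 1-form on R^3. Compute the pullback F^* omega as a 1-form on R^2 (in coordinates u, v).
F^* omega = (-12*u + 8*v^2 - 12*v + 12) du + (4*u^2 + 12*u*v + 18*u - 6*v - 12) dv

Using F^*(f dg) = (f ∘ F) d(g ∘ F), substitute each coordinate x_i by F_i(u, v) in f_i, and replace dx_i by d F_i = (∂F_i/∂u) du + (∂F_i/∂v) dv.
  For the x component: f_1(F) = -4*u + 4*v; d F_1 = (0) du + (-3) dv
  For the y component: f_2(F) = -2*u*v - 6*u - 3*v + 6; d F_2 = (2) du + (-2) dv
  For the z component: f_3(F) = -2*u - 4*v + 3; d F_3 = (-2*v) du + (-2*u) dv
Combining and collecting du, dv coefficients:
  coeff of du: -12*u + 8*v^2 - 12*v + 12
  coeff of dv: 4*u^2 + 12*u*v + 18*u - 6*v - 12
F^* omega = (-12*u + 8*v^2 - 12*v + 12) du + (4*u^2 + 12*u*v + 18*u - 6*v - 12) dv.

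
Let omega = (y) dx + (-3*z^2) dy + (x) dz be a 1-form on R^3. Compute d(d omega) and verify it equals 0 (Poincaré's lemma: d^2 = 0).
d(d omega) = 0

Step 1: d omega = sum_{i<j} (∂f_j/∂x_i - ∂f_i/∂x_j) dx_i ∧ dx_j:
  coeff of dx ∧ dy: -1
  coeff of dx ∧ dz: 1
  coeff of dy ∧ dz: 6*z
Step 2: Apply d again to each 2-form coefficient. The only possible 3-form in R^3 is dx ∧ dy ∧ dz, with coefficient
  ∂(coeff of dy∧dz)/∂x - ∂(coeff of dx∧dz)/∂y + ∂(coeff of dx∧dy)/∂z
  = ∂/∂x (6*z) - ∂/∂y (1) + ∂/∂z (-1).
Each of these terms simplifies to sums of mixed partials that cancel in pairs. The result is 0 (by equality of mixed partials for smooth functions — Schwarz / Clairaut).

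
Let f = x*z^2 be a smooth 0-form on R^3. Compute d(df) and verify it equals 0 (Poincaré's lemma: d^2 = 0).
d(df) = 0

Step 1: df = sum_i (∂f/∂x_i) dx_i = (z^2) dx + (0) dy + (2*x*z) dz.
Step 2: Apply d again. Using the 1-form formula, the coefficient of dx ∧ dy in d(df) is ∂^2 f/∂x ∂y - ∂^2 f/∂y ∂x = (0) - (0) = 0 (equality of mixed partials for smooth f).
Similarly for dx ∧ dz and dy ∧ dz — all coefficients vanish. So d(df) = 0.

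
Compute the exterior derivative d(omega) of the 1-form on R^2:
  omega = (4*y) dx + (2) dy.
d(omega) = (-4) dx ∧ dy

For a 1-form omega = sum_i f_i dx_i, the exterior derivative is
  d(omega) = sum_{i < j} (∂f_j/∂x_i - ∂f_i/∂x_j) dx_i ∧ dx_j.
  coefficient of dx ∧ dy: ∂f_2/∂x - ∂f_1/∂y = ∂(2)/∂x - ∂(4*y)/∂y = -4
Assembling: d(omega) = (-4) dx ∧ dy.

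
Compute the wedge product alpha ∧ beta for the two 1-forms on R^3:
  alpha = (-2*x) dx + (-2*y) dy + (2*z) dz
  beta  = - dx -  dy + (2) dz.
alpha ∧ beta = (2*x - 2*y) dx ∧ dy + (-4*x + 2*z) dx ∧ dz + (-4*y + 2*z) dy ∧ dz

Distribute the wedge, using dx_i ∧ dx_j = -dx_j ∧ dx_i and dx_i ∧ dx_i = 0. For each pair (i, j) with i < j, the coefficient of dx_i ∧ dx_j in alpha ∧ beta is (alpha_i * beta_j - alpha_j * beta_i). Collecting: alpha ∧ beta = (2*x - 2*y) dx ∧ dy + (-4*x + 2*z) dx ∧ dz + (-4*y + 2*z) dy ∧ dz.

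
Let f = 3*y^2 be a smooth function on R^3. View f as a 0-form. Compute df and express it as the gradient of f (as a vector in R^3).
df = (0) dx + (6*y) dy + (0) dz; grad f = (0, 6*y, 0)

For a 0-form f, d f = (∂f/∂x) dx + (∂f/∂y) dy + (∂f/∂z) dz. The components of the vector representation are exactly the entries of grad f in Cartesian coordinates:
  ∂f/∂x = 0
  ∂f/∂y = 6*y
  ∂f/∂z = 0.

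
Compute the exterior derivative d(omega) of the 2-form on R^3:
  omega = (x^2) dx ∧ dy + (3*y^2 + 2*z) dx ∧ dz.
d(omega) = (-6*y) dx ∧ dy ∧ dz

For a 2-form omega = sum_{i<j} g_{ij} dx_i ∧ dx_j, the exterior derivative is
  d(omega) = sum_{i<j} d(g_{ij}) ∧ dx_i ∧ dx_j = sum_{i<j, k} (∂g_{ij}/∂x_k) dx_k ∧ dx_i ∧ dx_j.
Expand each term, using dx_k ∧ dx_i ∧ dx_j = sgn(permutation) dx_{(a)} ∧ dx_{(b)} ∧ dx_{(c)} with (a < b < c) sorted:
  d(3*y^2 + 2*z) includes (∂/∂y)(3*y^2 + 2*z) dy = (6*y) dy, which multiplied by dx ∧ dz gives (-6*y) dx ∧ dy ∧ dz
Collecting like 3-forms: d(omega) = (-6*y) dx ∧ dy ∧ dz.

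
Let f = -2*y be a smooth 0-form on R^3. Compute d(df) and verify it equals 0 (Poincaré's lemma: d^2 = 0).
d(df) = 0

Step 1: df = sum_i (∂f/∂x_i) dx_i = (0) dx + (-2) dy + (0) dz.
Step 2: Apply d again. Using the 1-form formula, the coefficient of dx ∧ dy in d(df) is ∂^2 f/∂x ∂y - ∂^2 f/∂y ∂x = (0) - (0) = 0 (equality of mixed partials for smooth f).
Similarly for dx ∧ dz and dy ∧ dz — all coefficients vanish. So d(df) = 0.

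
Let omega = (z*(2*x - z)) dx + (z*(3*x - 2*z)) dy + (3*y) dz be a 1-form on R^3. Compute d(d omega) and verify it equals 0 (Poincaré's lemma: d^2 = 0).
d(d omega) = 0

Step 1: d omega = sum_{i<j} (∂f_j/∂x_i - ∂f_i/∂x_j) dx_i ∧ dx_j:
  coeff of dx ∧ dy: 3*z
  coeff of dx ∧ dz: -2*x + 2*z
  coeff of dy ∧ dz: -3*x + 4*z + 3
Step 2: Apply d again to each 2-form coefficient. The only possible 3-form in R^3 is dx ∧ dy ∧ dz, with coefficient
  ∂(coeff of dy∧dz)/∂x - ∂(coeff of dx∧dz)/∂y + ∂(coeff of dx∧dy)/∂z
  = ∂/∂x (-3*x + 4*z + 3) - ∂/∂y (-2*x + 2*z) + ∂/∂z (3*z).
Each of these terms simplifies to sums of mixed partials that cancel in pairs. The result is 0 (by equality of mixed partials for smooth functions — Schwarz / Clairaut).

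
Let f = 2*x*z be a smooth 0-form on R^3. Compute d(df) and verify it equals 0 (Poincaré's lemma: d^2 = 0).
d(df) = 0

Step 1: df = sum_i (∂f/∂x_i) dx_i = (2*z) dx + (0) dy + (2*x) dz.
Step 2: Apply d again. Using the 1-form formula, the coefficient of dx ∧ dy in d(df) is ∂^2 f/∂x ∂y - ∂^2 f/∂y ∂x = (0) - (0) = 0 (equality of mixed partials for smooth f).
Similarly for dx ∧ dz and dy ∧ dz — all coefficients vanish. So d(df) = 0.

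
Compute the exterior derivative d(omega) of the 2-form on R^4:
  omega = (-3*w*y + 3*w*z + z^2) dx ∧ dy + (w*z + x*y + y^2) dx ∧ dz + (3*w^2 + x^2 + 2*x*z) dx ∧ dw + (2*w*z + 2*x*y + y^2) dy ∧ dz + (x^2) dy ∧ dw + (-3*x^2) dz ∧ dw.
d(omega) = (3*w - x + 2*z) dx ∧ dy ∧ dz + (2*x - 3*y + 3*z) dx ∧ dy ∧ dw + (-8*x + z) dx ∧ dz ∧ dw + (2*z) dy ∧ dz ∧ dw

For a 2-form omega = sum_{i<j} g_{ij} dx_i ∧ dx_j, the exterior derivative is
  d(omega) = sum_{i<j} d(g_{ij}) ∧ dx_i ∧ dx_j = sum_{i<j, k} (∂g_{ij}/∂x_k) dx_k ∧ dx_i ∧ dx_j.
Expand each term, using dx_k ∧ dx_i ∧ dx_j = sgn(permutation) dx_{(a)} ∧ dx_{(b)} ∧ dx_{(c)} with (a < b < c) sorted:
  d(-3*w*y + 3*w*z + z^2) includes (∂/∂z)(-3*w*y + 3*w*z + z^2) dz = (3*w + 2*z) dz, which multiplied by dx ∧ dy gives (3*w + 2*z) dx ∧ dy ∧ dz
  d(-3*w*y + 3*w*z + z^2) includes (∂/∂w)(-3*w*y + 3*w*z + z^2) dw = (-3*y + 3*z) dw, which multiplied by dx ∧ dy gives (-3*y + 3*z) dx ∧ dy ∧ dw
  d(w*z + x*y + y^2) includes (∂/∂y)(w*z + x*y + y^2) dy = (x + 2*y) dy, which multiplied by dx ∧ dz gives (-x - 2*y) dx ∧ dy ∧ dz
  d(w*z + x*y + y^2) includes (∂/∂w)(w*z + x*y + y^2) dw = (z) dw, which multiplied by dx ∧ dz gives (z) dx ∧ dz ∧ dw
  d(3*w^2 + x^2 + 2*x*z) includes (∂/∂z)(3*w^2 + x^2 + 2*x*z) dz = (2*x) dz, which multiplied by dx ∧ dw gives (-2*x) dx ∧ dz ∧ dw
  d(2*w*z + 2*x*y + y^2) includes (∂/∂x)(2*w*z + 2*x*y + y^2) dx = (2*y) dx, which multiplied by dy ∧ dz gives (2*y) dx ∧ dy ∧ dz
  d(2*w*z + 2*x*y + y^2) includes (∂/∂w)(2*w*z + 2*x*y + y^2) dw = (2*z) dw, which multiplied by dy ∧ dz gives (2*z) dy ∧ dz ∧ dw
  d(x^2) includes (∂/∂x)(x^2) dx = (2*x) dx, which multiplied by dy ∧ dw gives (2*x) dx ∧ dy ∧ dw
  d(-3*x^2) includes (∂/∂x)(-3*x^2) dx = (-6*x) dx, which multiplied by dz ∧ dw gives (-6*x) dx ∧ dz ∧ dw
Collecting like 3-forms: d(omega) = (3*w - x + 2*z) dx ∧ dy ∧ dz + (2*x - 3*y + 3*z) dx ∧ dy ∧ dw + (-8*x + z) dx ∧ dz ∧ dw + (2*z) dy ∧ dz ∧ dw.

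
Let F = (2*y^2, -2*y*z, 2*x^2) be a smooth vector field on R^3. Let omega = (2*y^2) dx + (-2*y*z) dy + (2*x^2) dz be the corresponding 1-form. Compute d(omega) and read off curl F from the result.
d(omega) = (2*y) dy ∧ dz + (-4*x) dz ∧ dx + (-4*y) dx ∧ dy; curl F = (2*y, -4*x, -4*y)

d omega = sum_{i<j} (∂f_j/∂x_i - ∂f_i/∂x_j) dx_i ∧ dx_j. Under the identification (dy ∧ dz, dz ∧ dx, dx ∧ dy) ↔ (e_x, e_y, e_z), the coefficients are exactly the components of curl F. Compute:
  ∂R/∂y - ∂Q/∂z = (0) - (-2*y) = 2*y
  ∂P/∂z - ∂R/∂x = (0) - (4*x) = -4*x
  ∂Q/∂x - ∂P/∂y = (0) - (4*y) = -4*y.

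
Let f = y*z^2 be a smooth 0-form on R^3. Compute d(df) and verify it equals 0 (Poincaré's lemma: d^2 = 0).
d(df) = 0

Step 1: df = sum_i (∂f/∂x_i) dx_i = (0) dx + (z^2) dy + (2*y*z) dz.
Step 2: Apply d again. Using the 1-form formula, the coefficient of dx ∧ dy in d(df) is ∂^2 f/∂x ∂y - ∂^2 f/∂y ∂x = (0) - (0) = 0 (equality of mixed partials for smooth f).
Similarly for dx ∧ dz and dy ∧ dz — all coefficients vanish. So d(df) = 0.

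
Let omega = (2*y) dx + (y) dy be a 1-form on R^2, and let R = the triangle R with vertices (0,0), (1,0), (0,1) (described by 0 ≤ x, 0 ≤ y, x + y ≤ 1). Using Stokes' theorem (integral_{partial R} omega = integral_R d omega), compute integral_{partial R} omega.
integral_(partial R) omega = -1

Stokes: integral_partial_R omega = integral_R d omega with d omega = (∂Q/∂x - ∂P/∂y) dx ∧ dy.
  ∂Q/∂x = 0
  ∂P/∂y = 2
  integrand = ∂Q/∂x - ∂P/∂y = -2.
Integrating over R: integral_0^1 integral_0^{1-x} (-2) dy dx = -1.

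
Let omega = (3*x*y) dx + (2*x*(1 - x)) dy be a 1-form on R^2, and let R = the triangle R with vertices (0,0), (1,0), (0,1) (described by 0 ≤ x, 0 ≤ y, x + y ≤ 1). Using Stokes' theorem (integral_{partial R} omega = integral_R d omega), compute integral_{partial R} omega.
integral_(partial R) omega = -1/6

Stokes: integral_partial_R omega = integral_R d omega with d omega = (∂Q/∂x - ∂P/∂y) dx ∧ dy.
  ∂Q/∂x = 2 - 4*x
  ∂P/∂y = 3*x
  integrand = ∂Q/∂x - ∂P/∂y = 2 - 7*x.
Integrating over R: integral_0^1 integral_0^{1-x} (2 - 7*x) dy dx = -1/6.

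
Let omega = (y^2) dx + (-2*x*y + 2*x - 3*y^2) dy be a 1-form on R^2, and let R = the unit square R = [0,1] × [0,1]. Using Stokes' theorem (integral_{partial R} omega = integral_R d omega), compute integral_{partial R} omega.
integral_(partial R) omega = 0

Stokes: integral_partial_R omega = integral_R d omega with d omega = (∂Q/∂x - ∂P/∂y) dx ∧ dy.
  ∂Q/∂x = 2 - 2*y
  ∂P/∂y = 2*y
  integrand = ∂Q/∂x - ∂P/∂y = 2 - 4*y.
Integrating over R: integral_0^1 integral_0^1 (2 - 4*y) dx dy = 0.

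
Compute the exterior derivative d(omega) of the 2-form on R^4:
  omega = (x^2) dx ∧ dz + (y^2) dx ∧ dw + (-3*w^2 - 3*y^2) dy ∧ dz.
d(omega) = (-2*y) dx ∧ dy ∧ dw + (-6*w) dy ∧ dz ∧ dw

For a 2-form omega = sum_{i<j} g_{ij} dx_i ∧ dx_j, the exterior derivative is
  d(omega) = sum_{i<j} d(g_{ij}) ∧ dx_i ∧ dx_j = sum_{i<j, k} (∂g_{ij}/∂x_k) dx_k ∧ dx_i ∧ dx_j.
Expand each term, using dx_k ∧ dx_i ∧ dx_j = sgn(permutation) dx_{(a)} ∧ dx_{(b)} ∧ dx_{(c)} with (a < b < c) sorted:
  d(y^2) includes (∂/∂y)(y^2) dy = (2*y) dy, which multiplied by dx ∧ dw gives (-2*y) dx ∧ dy ∧ dw
  d(-3*w^2 - 3*y^2) includes (∂/∂w)(-3*w^2 - 3*y^2) dw = (-6*w) dw, which multiplied by dy ∧ dz gives (-6*w) dy ∧ dz ∧ dw
Collecting like 3-forms: d(omega) = (-2*y) dx ∧ dy ∧ dw + (-6*w) dy ∧ dz ∧ dw.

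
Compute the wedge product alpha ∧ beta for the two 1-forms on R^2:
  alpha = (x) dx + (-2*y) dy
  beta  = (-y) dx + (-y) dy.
alpha ∧ beta = (-y*(x + 2*y)) dx ∧ dy

Distribute the wedge, using dx_i ∧ dx_j = -dx_j ∧ dx_i and dx_i ∧ dx_i = 0. For each pair (i, j) with i < j, the coefficient of dx_i ∧ dx_j in alpha ∧ beta is (alpha_i * beta_j - alpha_j * beta_i). Collecting: alpha ∧ beta = (-y*(x + 2*y)) dx ∧ dy.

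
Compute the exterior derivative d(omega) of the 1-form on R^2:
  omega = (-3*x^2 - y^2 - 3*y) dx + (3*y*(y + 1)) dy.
d(omega) = (2*y + 3) dx ∧ dy

For a 1-form omega = sum_i f_i dx_i, the exterior derivative is
  d(omega) = sum_{i < j} (∂f_j/∂x_i - ∂f_i/∂x_j) dx_i ∧ dx_j.
  coefficient of dx ∧ dy: ∂f_2/∂x - ∂f_1/∂y = ∂(3*y*(y + 1))/∂x - ∂(-3*x^2 - y^2 - 3*y)/∂y = 2*y + 3
Assembling: d(omega) = (2*y + 3) dx ∧ dy.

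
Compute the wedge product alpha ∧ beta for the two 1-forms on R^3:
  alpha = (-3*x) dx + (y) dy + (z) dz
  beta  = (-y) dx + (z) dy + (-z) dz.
alpha ∧ beta = (-3*x*z + y^2) dx ∧ dy + (z*(3*x + y)) dx ∧ dz + (-z*(y + z)) dy ∧ dz

Distribute the wedge, using dx_i ∧ dx_j = -dx_j ∧ dx_i and dx_i ∧ dx_i = 0. For each pair (i, j) with i < j, the coefficient of dx_i ∧ dx_j in alpha ∧ beta is (alpha_i * beta_j - alpha_j * beta_i). Collecting: alpha ∧ beta = (-3*x*z + y^2) dx ∧ dy + (z*(3*x + y)) dx ∧ dz + (-z*(y + z)) dy ∧ dz.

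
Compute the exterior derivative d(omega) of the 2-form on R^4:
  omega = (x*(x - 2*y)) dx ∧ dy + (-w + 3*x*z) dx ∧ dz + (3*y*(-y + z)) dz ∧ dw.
d(omega) = (-1) dx ∧ dz ∧ dw + (-6*y + 3*z) dy ∧ dz ∧ dw

For a 2-form omega = sum_{i<j} g_{ij} dx_i ∧ dx_j, the exterior derivative is
  d(omega) = sum_{i<j} d(g_{ij}) ∧ dx_i ∧ dx_j = sum_{i<j, k} (∂g_{ij}/∂x_k) dx_k ∧ dx_i ∧ dx_j.
Expand each term, using dx_k ∧ dx_i ∧ dx_j = sgn(permutation) dx_{(a)} ∧ dx_{(b)} ∧ dx_{(c)} with (a < b < c) sorted:
  d(-w + 3*x*z) includes (∂/∂w)(-w + 3*x*z) dw = (-1) dw, which multiplied by dx ∧ dz gives (-1) dx ∧ dz ∧ dw
  d(3*y*(-y + z)) includes (∂/∂y)(3*y*(-y + z)) dy = (-6*y + 3*z) dy, which multiplied by dz ∧ dw gives (-6*y + 3*z) dy ∧ dz ∧ dw
Collecting like 3-forms: d(omega) = (-1) dx ∧ dz ∧ dw + (-6*y + 3*z) dy ∧ dz ∧ dw.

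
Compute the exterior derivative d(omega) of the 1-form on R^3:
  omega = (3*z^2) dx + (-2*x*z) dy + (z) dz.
d(omega) = (-2*z) dx ∧ dy + (-6*z) dx ∧ dz + (2*x) dy ∧ dz

For a 1-form omega = sum_i f_i dx_i, the exterior derivative is
  d(omega) = sum_{i < j} (∂f_j/∂x_i - ∂f_i/∂x_j) dx_i ∧ dx_j.
  coefficient of dx ∧ dy: ∂f_2/∂x - ∂f_1/∂y = ∂(-2*x*z)/∂x - ∂(3*z^2)/∂y = -2*z
  coefficient of dx ∧ dz: ∂f_3/∂x - ∂f_1/∂z = ∂(z)/∂x - ∂(3*z^2)/∂z = -6*z
  coefficient of dy ∧ dz: ∂f_3/∂y - ∂f_2/∂z = ∂(z)/∂y - ∂(-2*x*z)/∂z = 2*x
Assembling: d(omega) = (-2*z) dx ∧ dy + (-6*z) dx ∧ dz + (2*x) dy ∧ dz.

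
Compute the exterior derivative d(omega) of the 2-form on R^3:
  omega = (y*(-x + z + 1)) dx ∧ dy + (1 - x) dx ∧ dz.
d(omega) = (y) dx ∧ dy ∧ dz

For a 2-form omega = sum_{i<j} g_{ij} dx_i ∧ dx_j, the exterior derivative is
  d(omega) = sum_{i<j} d(g_{ij}) ∧ dx_i ∧ dx_j = sum_{i<j, k} (∂g_{ij}/∂x_k) dx_k ∧ dx_i ∧ dx_j.
Expand each term, using dx_k ∧ dx_i ∧ dx_j = sgn(permutation) dx_{(a)} ∧ dx_{(b)} ∧ dx_{(c)} with (a < b < c) sorted:
  d(y*(-x + z + 1)) includes (∂/∂z)(y*(-x + z + 1)) dz = (y) dz, which multiplied by dx ∧ dy gives (y) dx ∧ dy ∧ dz
Collecting like 3-forms: d(omega) = (y) dx ∧ dy ∧ dz.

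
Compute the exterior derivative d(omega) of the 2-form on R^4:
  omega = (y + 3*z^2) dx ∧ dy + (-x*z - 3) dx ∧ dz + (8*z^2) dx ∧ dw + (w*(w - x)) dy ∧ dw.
d(omega) = (6*z) dx ∧ dy ∧ dz + (-16*z) dx ∧ dz ∧ dw + (-w) dx ∧ dy ∧ dw

For a 2-form omega = sum_{i<j} g_{ij} dx_i ∧ dx_j, the exterior derivative is
  d(omega) = sum_{i<j} d(g_{ij}) ∧ dx_i ∧ dx_j = sum_{i<j, k} (∂g_{ij}/∂x_k) dx_k ∧ dx_i ∧ dx_j.
Expand each term, using dx_k ∧ dx_i ∧ dx_j = sgn(permutation) dx_{(a)} ∧ dx_{(b)} ∧ dx_{(c)} with (a < b < c) sorted:
  d(y + 3*z^2) includes (∂/∂z)(y + 3*z^2) dz = (6*z) dz, which multiplied by dx ∧ dy gives (6*z) dx ∧ dy ∧ dz
  d(8*z^2) includes (∂/∂z)(8*z^2) dz = (16*z) dz, which multiplied by dx ∧ dw gives (-16*z) dx ∧ dz ∧ dw
  d(w*(w - x)) includes (∂/∂x)(w*(w - x)) dx = (-w) dx, which multiplied by dy ∧ dw gives (-w) dx ∧ dy ∧ dw
Collecting like 3-forms: d(omega) = (6*z) dx ∧ dy ∧ dz + (-16*z) dx ∧ dz ∧ dw + (-w) dx ∧ dy ∧ dw.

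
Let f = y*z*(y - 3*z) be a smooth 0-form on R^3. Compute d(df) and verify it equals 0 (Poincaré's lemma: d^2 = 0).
d(df) = 0

Step 1: df = sum_i (∂f/∂x_i) dx_i = (0) dx + (z*(2*y - 3*z)) dy + (y*(y - 6*z)) dz.
Step 2: Apply d again. Using the 1-form formula, the coefficient of dx ∧ dy in d(df) is ∂^2 f/∂x ∂y - ∂^2 f/∂y ∂x = (0) - (0) = 0 (equality of mixed partials for smooth f).
Similarly for dx ∧ dz and dy ∧ dz — all coefficients vanish. So d(df) = 0.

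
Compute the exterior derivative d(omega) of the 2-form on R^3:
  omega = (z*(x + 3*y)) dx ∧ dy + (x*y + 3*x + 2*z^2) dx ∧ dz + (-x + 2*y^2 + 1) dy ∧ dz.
d(omega) = (3*y - 1) dx ∧ dy ∧ dz

For a 2-form omega = sum_{i<j} g_{ij} dx_i ∧ dx_j, the exterior derivative is
  d(omega) = sum_{i<j} d(g_{ij}) ∧ dx_i ∧ dx_j = sum_{i<j, k} (∂g_{ij}/∂x_k) dx_k ∧ dx_i ∧ dx_j.
Expand each term, using dx_k ∧ dx_i ∧ dx_j = sgn(permutation) dx_{(a)} ∧ dx_{(b)} ∧ dx_{(c)} with (a < b < c) sorted:
  d(z*(x + 3*y)) includes (∂/∂z)(z*(x + 3*y)) dz = (x + 3*y) dz, which multiplied by dx ∧ dy gives (x + 3*y) dx ∧ dy ∧ dz
  d(x*y + 3*x + 2*z^2) includes (∂/∂y)(x*y + 3*x + 2*z^2) dy = (x) dy, which multiplied by dx ∧ dz gives (-x) dx ∧ dy ∧ dz
  d(-x + 2*y^2 + 1) includes (∂/∂x)(-x + 2*y^2 + 1) dx = (-1) dx, which multiplied by dy ∧ dz gives (-1) dx ∧ dy ∧ dz
Collecting like 3-forms: d(omega) = (3*y - 1) dx ∧ dy ∧ dz.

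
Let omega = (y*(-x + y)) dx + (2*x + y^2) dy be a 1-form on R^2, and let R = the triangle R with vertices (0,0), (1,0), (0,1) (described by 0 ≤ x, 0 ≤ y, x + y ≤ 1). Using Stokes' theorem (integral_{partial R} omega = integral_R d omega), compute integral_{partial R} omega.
integral_(partial R) omega = 5/6

Stokes: integral_partial_R omega = integral_R d omega with d omega = (∂Q/∂x - ∂P/∂y) dx ∧ dy.
  ∂Q/∂x = 2
  ∂P/∂y = -x + 2*y
  integrand = ∂Q/∂x - ∂P/∂y = x - 2*y + 2.
Integrating over R: integral_0^1 integral_0^{1-x} (x - 2*y + 2) dy dx = 5/6.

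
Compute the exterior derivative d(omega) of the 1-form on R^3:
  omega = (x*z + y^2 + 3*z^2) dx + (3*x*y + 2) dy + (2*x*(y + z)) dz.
d(omega) = (y) dx ∧ dy + (-x + 2*y - 4*z) dx ∧ dz + (2*x) dy ∧ dz

For a 1-form omega = sum_i f_i dx_i, the exterior derivative is
  d(omega) = sum_{i < j} (∂f_j/∂x_i - ∂f_i/∂x_j) dx_i ∧ dx_j.
  coefficient of dx ∧ dy: ∂f_2/∂x - ∂f_1/∂y = ∂(3*x*y + 2)/∂x - ∂(x*z + y^2 + 3*z^2)/∂y = y
  coefficient of dx ∧ dz: ∂f_3/∂x - ∂f_1/∂z = ∂(2*x*(y + z))/∂x - ∂(x*z + y^2 + 3*z^2)/∂z = -x + 2*y - 4*z
  coefficient of dy ∧ dz: ∂f_3/∂y - ∂f_2/∂z = ∂(2*x*(y + z))/∂y - ∂(3*x*y + 2)/∂z = 2*x
Assembling: d(omega) = (y) dx ∧ dy + (-x + 2*y - 4*z) dx ∧ dz + (2*x) dy ∧ dz.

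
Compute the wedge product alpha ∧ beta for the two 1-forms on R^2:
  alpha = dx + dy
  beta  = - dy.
alpha ∧ beta = (-1) dx ∧ dy

Distribute the wedge, using dx_i ∧ dx_j = -dx_j ∧ dx_i and dx_i ∧ dx_i = 0. For each pair (i, j) with i < j, the coefficient of dx_i ∧ dx_j in alpha ∧ beta is (alpha_i * beta_j - alpha_j * beta_i). Collecting: alpha ∧ beta = (-1) dx ∧ dy.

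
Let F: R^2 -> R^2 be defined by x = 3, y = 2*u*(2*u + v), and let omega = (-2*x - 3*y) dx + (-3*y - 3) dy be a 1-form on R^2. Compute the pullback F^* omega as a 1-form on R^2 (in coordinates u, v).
F^* omega = (-96*u^3 - 72*u^2*v - 12*u*v^2 - 24*u - 6*v) du + (6*u*(-4*u^2 - 2*u*v - 1)) dv

Using F^*(f dg) = (f ∘ F) d(g ∘ F), substitute each coordinate x_i by F_i(u, v) in f_i, and replace dx_i by d F_i = (∂F_i/∂u) du + (∂F_i/∂v) dv.
  For the x component: f_1(F) = -12*u^2 - 6*u*v - 6; d F_1 = (0) du + (0) dv
  For the y component: f_2(F) = -12*u^2 - 6*u*v - 3; d F_2 = (8*u + 2*v) du + (2*u) dv
Combining and collecting du, dv coefficients:
  coeff of du: -96*u^3 - 72*u^2*v - 12*u*v^2 - 24*u - 6*v
  coeff of dv: 6*u*(-4*u^2 - 2*u*v - 1)
F^* omega = (-96*u^3 - 72*u^2*v - 12*u*v^2 - 24*u - 6*v) du + (6*u*(-4*u^2 - 2*u*v - 1)) dv.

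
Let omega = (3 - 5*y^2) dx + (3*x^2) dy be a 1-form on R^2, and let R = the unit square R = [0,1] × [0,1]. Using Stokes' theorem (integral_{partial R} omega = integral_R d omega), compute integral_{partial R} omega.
integral_(partial R) omega = 8

Stokes: integral_partial_R omega = integral_R d omega with d omega = (∂Q/∂x - ∂P/∂y) dx ∧ dy.
  ∂Q/∂x = 6*x
  ∂P/∂y = -10*y
  integrand = ∂Q/∂x - ∂P/∂y = 6*x + 10*y.
Integrating over R: integral_0^1 integral_0^1 (6*x + 10*y) dx dy = 8.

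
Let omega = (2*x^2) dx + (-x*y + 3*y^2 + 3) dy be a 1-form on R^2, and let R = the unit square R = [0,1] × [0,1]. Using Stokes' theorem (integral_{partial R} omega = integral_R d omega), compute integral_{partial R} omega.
integral_(partial R) omega = -1/2

Stokes: integral_partial_R omega = integral_R d omega with d omega = (∂Q/∂x - ∂P/∂y) dx ∧ dy.
  ∂Q/∂x = -y
  ∂P/∂y = 0
  integrand = ∂Q/∂x - ∂P/∂y = -y.
Integrating over R: integral_0^1 integral_0^1 (-y) dx dy = -1/2.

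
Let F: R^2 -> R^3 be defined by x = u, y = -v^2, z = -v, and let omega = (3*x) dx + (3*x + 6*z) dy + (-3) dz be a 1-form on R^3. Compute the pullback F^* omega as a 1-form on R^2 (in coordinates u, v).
F^* omega = (3*u) du + (-6*u*v + 12*v^2 + 3) dv

Using F^*(f dg) = (f ∘ F) d(g ∘ F), substitute each coordinate x_i by F_i(u, v) in f_i, and replace dx_i by d F_i = (∂F_i/∂u) du + (∂F_i/∂v) dv.
  For the x component: f_1(F) = 3*u; d F_1 = (1) du + (0) dv
  For the y component: f_2(F) = 3*u - 6*v; d F_2 = (0) du + (-2*v) dv
  For the z component: f_3(F) = -3; d F_3 = (0) du + (-1) dv
Combining and collecting du, dv coefficients:
  coeff of du: 3*u
  coeff of dv: -6*u*v + 12*v^2 + 3
F^* omega = (3*u) du + (-6*u*v + 12*v^2 + 3) dv.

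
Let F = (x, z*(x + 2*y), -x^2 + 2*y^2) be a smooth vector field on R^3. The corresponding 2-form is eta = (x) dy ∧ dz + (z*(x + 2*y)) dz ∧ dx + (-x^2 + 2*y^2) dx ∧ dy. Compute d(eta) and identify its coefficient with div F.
d(eta) = (2*z + 1) dx ∧ dy ∧ dz; div F = 2*z + 1

For a 2-form in R^3 of the form above, applying d gives a 3-form with coefficient ∂P/∂x + ∂Q/∂y + ∂R/∂z:
  ∂P/∂x = 1
  ∂Q/∂y = 2*z
  ∂R/∂z = 0
Sum = 2*z + 1, which is exactly div F.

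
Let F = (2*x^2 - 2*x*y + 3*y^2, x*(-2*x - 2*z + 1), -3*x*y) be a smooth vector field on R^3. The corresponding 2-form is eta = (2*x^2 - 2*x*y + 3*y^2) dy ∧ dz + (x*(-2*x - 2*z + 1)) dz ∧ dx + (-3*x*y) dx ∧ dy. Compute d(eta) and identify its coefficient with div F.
d(eta) = (4*x - 2*y) dx ∧ dy ∧ dz; div F = 4*x - 2*y

For a 2-form in R^3 of the form above, applying d gives a 3-form with coefficient ∂P/∂x + ∂Q/∂y + ∂R/∂z:
  ∂P/∂x = 4*x - 2*y
  ∂Q/∂y = 0
  ∂R/∂z = 0
Sum = 4*x - 2*y, which is exactly div F.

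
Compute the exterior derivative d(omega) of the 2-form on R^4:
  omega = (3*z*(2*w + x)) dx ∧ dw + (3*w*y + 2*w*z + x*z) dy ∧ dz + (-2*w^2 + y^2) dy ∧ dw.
d(omega) = (-6*w - 3*x) dx ∧ dz ∧ dw + (z) dx ∧ dy ∧ dz + (3*y + 2*z) dy ∧ dz ∧ dw

For a 2-form omega = sum_{i<j} g_{ij} dx_i ∧ dx_j, the exterior derivative is
  d(omega) = sum_{i<j} d(g_{ij}) ∧ dx_i ∧ dx_j = sum_{i<j, k} (∂g_{ij}/∂x_k) dx_k ∧ dx_i ∧ dx_j.
Expand each term, using dx_k ∧ dx_i ∧ dx_j = sgn(permutation) dx_{(a)} ∧ dx_{(b)} ∧ dx_{(c)} with (a < b < c) sorted:
  d(3*z*(2*w + x)) includes (∂/∂z)(3*z*(2*w + x)) dz = (6*w + 3*x) dz, which multiplied by dx ∧ dw gives (-6*w - 3*x) dx ∧ dz ∧ dw
  d(3*w*y + 2*w*z + x*z) includes (∂/∂x)(3*w*y + 2*w*z + x*z) dx = (z) dx, which multiplied by dy ∧ dz gives (z) dx ∧ dy ∧ dz
  d(3*w*y + 2*w*z + x*z) includes (∂/∂w)(3*w*y + 2*w*z + x*z) dw = (3*y + 2*z) dw, which multiplied by dy ∧ dz gives (3*y + 2*z) dy ∧ dz ∧ dw
Collecting like 3-forms: d(omega) = (-6*w - 3*x) dx ∧ dz ∧ dw + (z) dx ∧ dy ∧ dz + (3*y + 2*z) dy ∧ dz ∧ dw.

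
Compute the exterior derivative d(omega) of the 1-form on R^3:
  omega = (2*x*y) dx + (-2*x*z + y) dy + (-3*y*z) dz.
d(omega) = (-2*x - 2*z) dx ∧ dy + (2*x - 3*z) dy ∧ dz

For a 1-form omega = sum_i f_i dx_i, the exterior derivative is
  d(omega) = sum_{i < j} (∂f_j/∂x_i - ∂f_i/∂x_j) dx_i ∧ dx_j.
  coefficient of dx ∧ dy: ∂f_2/∂x - ∂f_1/∂y = ∂(-2*x*z + y)/∂x - ∂(2*x*y)/∂y = -2*x - 2*z
  coefficient of dy ∧ dz: ∂f_3/∂y - ∂f_2/∂z = ∂(-3*y*z)/∂y - ∂(-2*x*z + y)/∂z = 2*x - 3*z
Assembling: d(omega) = (-2*x - 2*z) dx ∧ dy + (2*x - 3*z) dy ∧ dz.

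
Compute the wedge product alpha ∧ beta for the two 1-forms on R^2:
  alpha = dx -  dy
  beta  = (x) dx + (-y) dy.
alpha ∧ beta = (x - y) dx ∧ dy

Distribute the wedge, using dx_i ∧ dx_j = -dx_j ∧ dx_i and dx_i ∧ dx_i = 0. For each pair (i, j) with i < j, the coefficient of dx_i ∧ dx_j in alpha ∧ beta is (alpha_i * beta_j - alpha_j * beta_i). Collecting: alpha ∧ beta = (x - y) dx ∧ dy.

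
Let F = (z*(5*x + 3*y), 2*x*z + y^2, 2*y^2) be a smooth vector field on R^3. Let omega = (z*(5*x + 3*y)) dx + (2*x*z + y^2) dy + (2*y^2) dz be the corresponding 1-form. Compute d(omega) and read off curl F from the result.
d(omega) = (-2*x + 4*y) dy ∧ dz + (5*x + 3*y) dz ∧ dx + (-z) dx ∧ dy; curl F = (-2*x + 4*y, 5*x + 3*y, -z)

d omega = sum_{i<j} (∂f_j/∂x_i - ∂f_i/∂x_j) dx_i ∧ dx_j. Under the identification (dy ∧ dz, dz ∧ dx, dx ∧ dy) ↔ (e_x, e_y, e_z), the coefficients are exactly the components of curl F. Compute:
  ∂R/∂y - ∂Q/∂z = (4*y) - (2*x) = -2*x + 4*y
  ∂P/∂z - ∂R/∂x = (5*x + 3*y) - (0) = 5*x + 3*y
  ∂Q/∂x - ∂P/∂y = (2*z) - (3*z) = -z.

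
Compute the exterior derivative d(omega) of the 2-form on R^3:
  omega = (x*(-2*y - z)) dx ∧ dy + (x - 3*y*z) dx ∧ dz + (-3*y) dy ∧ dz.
d(omega) = (-x + 3*z) dx ∧ dy ∧ dz

For a 2-form omega = sum_{i<j} g_{ij} dx_i ∧ dx_j, the exterior derivative is
  d(omega) = sum_{i<j} d(g_{ij}) ∧ dx_i ∧ dx_j = sum_{i<j, k} (∂g_{ij}/∂x_k) dx_k ∧ dx_i ∧ dx_j.
Expand each term, using dx_k ∧ dx_i ∧ dx_j = sgn(permutation) dx_{(a)} ∧ dx_{(b)} ∧ dx_{(c)} with (a < b < c) sorted:
  d(x*(-2*y - z)) includes (∂/∂z)(x*(-2*y - z)) dz = (-x) dz, which multiplied by dx ∧ dy gives (-x) dx ∧ dy ∧ dz
  d(x - 3*y*z) includes (∂/∂y)(x - 3*y*z) dy = (-3*z) dy, which multiplied by dx ∧ dz gives (3*z) dx ∧ dy ∧ dz
Collecting like 3-forms: d(omega) = (-x + 3*z) dx ∧ dy ∧ dz.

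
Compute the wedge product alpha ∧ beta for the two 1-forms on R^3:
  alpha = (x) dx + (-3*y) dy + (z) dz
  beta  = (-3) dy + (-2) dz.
alpha ∧ beta = (-3*x) dx ∧ dy + (-2*x) dx ∧ dz + (6*y + 3*z) dy ∧ dz

Distribute the wedge, using dx_i ∧ dx_j = -dx_j ∧ dx_i and dx_i ∧ dx_i = 0. For each pair (i, j) with i < j, the coefficient of dx_i ∧ dx_j in alpha ∧ beta is (alpha_i * beta_j - alpha_j * beta_i). Collecting: alpha ∧ beta = (-3*x) dx ∧ dy + (-2*x) dx ∧ dz + (6*y + 3*z) dy ∧ dz.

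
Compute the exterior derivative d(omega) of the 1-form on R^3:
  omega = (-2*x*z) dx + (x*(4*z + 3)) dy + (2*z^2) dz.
d(omega) = (4*z + 3) dx ∧ dy + (2*x) dx ∧ dz + (-4*x) dy ∧ dz

For a 1-form omega = sum_i f_i dx_i, the exterior derivative is
  d(omega) = sum_{i < j} (∂f_j/∂x_i - ∂f_i/∂x_j) dx_i ∧ dx_j.
  coefficient of dx ∧ dy: ∂f_2/∂x - ∂f_1/∂y = ∂(x*(4*z + 3))/∂x - ∂(-2*x*z)/∂y = 4*z + 3
  coefficient of dx ∧ dz: ∂f_3/∂x - ∂f_1/∂z = ∂(2*z^2)/∂x - ∂(-2*x*z)/∂z = 2*x
  coefficient of dy ∧ dz: ∂f_3/∂y - ∂f_2/∂z = ∂(2*z^2)/∂y - ∂(x*(4*z + 3))/∂z = -4*x
Assembling: d(omega) = (4*z + 3) dx ∧ dy + (2*x) dx ∧ dz + (-4*x) dy ∧ dz.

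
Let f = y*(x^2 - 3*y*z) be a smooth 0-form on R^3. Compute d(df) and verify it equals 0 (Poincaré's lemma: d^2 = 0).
d(df) = 0

Step 1: df = sum_i (∂f/∂x_i) dx_i = (2*x*y) dx + (x^2 - 6*y*z) dy + (-3*y^2) dz.
Step 2: Apply d again. Using the 1-form formula, the coefficient of dx ∧ dy in d(df) is ∂^2 f/∂x ∂y - ∂^2 f/∂y ∂x = (2*x) - (2*x) = 0 (equality of mixed partials for smooth f).
Similarly for dx ∧ dz and dy ∧ dz — all coefficients vanish. So d(df) = 0.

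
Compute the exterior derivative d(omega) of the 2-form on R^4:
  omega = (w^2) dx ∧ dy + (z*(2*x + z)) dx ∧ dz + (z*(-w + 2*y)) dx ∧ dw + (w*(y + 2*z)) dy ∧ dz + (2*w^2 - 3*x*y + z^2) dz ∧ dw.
d(omega) = (2*w - 2*z) dx ∧ dy ∧ dw + (w - 5*y) dx ∧ dz ∧ dw + (-3*x + y + 2*z) dy ∧ dz ∧ dw

For a 2-form omega = sum_{i<j} g_{ij} dx_i ∧ dx_j, the exterior derivative is
  d(omega) = sum_{i<j} d(g_{ij}) ∧ dx_i ∧ dx_j = sum_{i<j, k} (∂g_{ij}/∂x_k) dx_k ∧ dx_i ∧ dx_j.
Expand each term, using dx_k ∧ dx_i ∧ dx_j = sgn(permutation) dx_{(a)} ∧ dx_{(b)} ∧ dx_{(c)} with (a < b < c) sorted:
  d(w^2) includes (∂/∂w)(w^2) dw = (2*w) dw, which multiplied by dx ∧ dy gives (2*w) dx ∧ dy ∧ dw
  d(z*(-w + 2*y)) includes (∂/∂y)(z*(-w + 2*y)) dy = (2*z) dy, which multiplied by dx ∧ dw gives (-2*z) dx ∧ dy ∧ dw
  d(z*(-w + 2*y)) includes (∂/∂z)(z*(-w + 2*y)) dz = (-w + 2*y) dz, which multiplied by dx ∧ dw gives (w - 2*y) dx ∧ dz ∧ dw
  d(w*(y + 2*z)) includes (∂/∂w)(w*(y + 2*z)) dw = (y + 2*z) dw, which multiplied by dy ∧ dz gives (y + 2*z) dy ∧ dz ∧ dw
  d(2*w^2 - 3*x*y + z^2) includes (∂/∂x)(2*w^2 - 3*x*y + z^2) dx = (-3*y) dx, which multiplied by dz ∧ dw gives (-3*y) dx ∧ dz ∧ dw
  d(2*w^2 - 3*x*y + z^2) includes (∂/∂y)(2*w^2 - 3*x*y + z^2) dy = (-3*x) dy, which multiplied by dz ∧ dw gives (-3*x) dy ∧ dz ∧ dw
Collecting like 3-forms: d(omega) = (2*w - 2*z) dx ∧ dy ∧ dw + (w - 5*y) dx ∧ dz ∧ dw + (-3*x + y + 2*z) dy ∧ dz ∧ dw.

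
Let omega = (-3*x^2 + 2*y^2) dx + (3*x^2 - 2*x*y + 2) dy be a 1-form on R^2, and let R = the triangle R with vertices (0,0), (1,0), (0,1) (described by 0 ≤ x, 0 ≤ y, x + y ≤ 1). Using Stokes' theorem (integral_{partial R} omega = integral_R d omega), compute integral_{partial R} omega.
integral_(partial R) omega = 0

Stokes: integral_partial_R omega = integral_R d omega with d omega = (∂Q/∂x - ∂P/∂y) dx ∧ dy.
  ∂Q/∂x = 6*x - 2*y
  ∂P/∂y = 4*y
  integrand = ∂Q/∂x - ∂P/∂y = 6*x - 6*y.
Integrating over R: integral_0^1 integral_0^{1-x} (6*x - 6*y) dy dx = 0.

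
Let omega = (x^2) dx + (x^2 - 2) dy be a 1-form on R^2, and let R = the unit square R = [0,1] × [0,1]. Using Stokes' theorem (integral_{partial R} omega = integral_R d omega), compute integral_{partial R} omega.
integral_(partial R) omega = 1

Stokes: integral_partial_R omega = integral_R d omega with d omega = (∂Q/∂x - ∂P/∂y) dx ∧ dy.
  ∂Q/∂x = 2*x
  ∂P/∂y = 0
  integrand = ∂Q/∂x - ∂P/∂y = 2*x.
Integrating over R: integral_0^1 integral_0^1 (2*x) dx dy = 1.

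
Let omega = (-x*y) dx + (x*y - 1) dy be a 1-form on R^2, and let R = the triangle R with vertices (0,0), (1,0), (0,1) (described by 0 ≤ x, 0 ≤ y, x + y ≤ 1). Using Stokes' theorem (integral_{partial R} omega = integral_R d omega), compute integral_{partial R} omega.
integral_(partial R) omega = 1/3

Stokes: integral_partial_R omega = integral_R d omega with d omega = (∂Q/∂x - ∂P/∂y) dx ∧ dy.
  ∂Q/∂x = y
  ∂P/∂y = -x
  integrand = ∂Q/∂x - ∂P/∂y = x + y.
Integrating over R: integral_0^1 integral_0^{1-x} (x + y) dy dx = 1/3.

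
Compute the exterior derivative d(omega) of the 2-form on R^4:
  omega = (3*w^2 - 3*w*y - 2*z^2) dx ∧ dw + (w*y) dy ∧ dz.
d(omega) = (3*w) dx ∧ dy ∧ dw + (4*z) dx ∧ dz ∧ dw + (y) dy ∧ dz ∧ dw

For a 2-form omega = sum_{i<j} g_{ij} dx_i ∧ dx_j, the exterior derivative is
  d(omega) = sum_{i<j} d(g_{ij}) ∧ dx_i ∧ dx_j = sum_{i<j, k} (∂g_{ij}/∂x_k) dx_k ∧ dx_i ∧ dx_j.
Expand each term, using dx_k ∧ dx_i ∧ dx_j = sgn(permutation) dx_{(a)} ∧ dx_{(b)} ∧ dx_{(c)} with (a < b < c) sorted:
  d(3*w^2 - 3*w*y - 2*z^2) includes (∂/∂y)(3*w^2 - 3*w*y - 2*z^2) dy = (-3*w) dy, which multiplied by dx ∧ dw gives (3*w) dx ∧ dy ∧ dw
  d(3*w^2 - 3*w*y - 2*z^2) includes (∂/∂z)(3*w^2 - 3*w*y - 2*z^2) dz = (-4*z) dz, which multiplied by dx ∧ dw gives (4*z) dx ∧ dz ∧ dw
  d(w*y) includes (∂/∂w)(w*y) dw = (y) dw, which multiplied by dy ∧ dz gives (y) dy ∧ dz ∧ dw
Collecting like 3-forms: d(omega) = (3*w) dx ∧ dy ∧ dw + (4*z) dx ∧ dz ∧ dw + (y) dy ∧ dz ∧ dw.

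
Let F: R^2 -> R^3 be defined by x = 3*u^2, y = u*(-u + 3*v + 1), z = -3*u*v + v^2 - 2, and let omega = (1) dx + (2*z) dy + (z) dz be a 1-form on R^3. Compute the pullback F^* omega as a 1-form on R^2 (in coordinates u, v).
F^* omega = (12*u^2*v - 13*u*v^2 - 6*u*v + 14*u + 3*v^3 + 2*v^2 - 6*v - 4) du + (-9*u^2*v - 3*u*v^2 - 6*u + 2*v^3 - 4*v) dv

Using F^*(f dg) = (f ∘ F) d(g ∘ F), substitute each coordinate x_i by F_i(u, v) in f_i, and replace dx_i by d F_i = (∂F_i/∂u) du + (∂F_i/∂v) dv.
  For the x component: f_1(F) = 1; d F_1 = (6*u) du + (0) dv
  For the y component: f_2(F) = -6*u*v + 2*v^2 - 4; d F_2 = (-2*u + 3*v + 1) du + (3*u) dv
  For the z component: f_3(F) = -3*u*v + v^2 - 2; d F_3 = (-3*v) du + (-3*u + 2*v) dv
Combining and collecting du, dv coefficients:
  coeff of du: 12*u^2*v - 13*u*v^2 - 6*u*v + 14*u + 3*v^3 + 2*v^2 - 6*v - 4
  coeff of dv: -9*u^2*v - 3*u*v^2 - 6*u + 2*v^3 - 4*v
F^* omega = (12*u^2*v - 13*u*v^2 - 6*u*v + 14*u + 3*v^3 + 2*v^2 - 6*v - 4) du + (-9*u^2*v - 3*u*v^2 - 6*u + 2*v^3 - 4*v) dv.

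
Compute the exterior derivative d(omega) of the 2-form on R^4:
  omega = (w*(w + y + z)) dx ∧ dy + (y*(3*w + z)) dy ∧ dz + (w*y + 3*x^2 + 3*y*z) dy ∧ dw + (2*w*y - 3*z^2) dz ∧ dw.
d(omega) = (w) dx ∧ dy ∧ dz + (2*w + 6*x + y + z) dx ∧ dy ∧ dw + (2*w) dy ∧ dz ∧ dw

For a 2-form omega = sum_{i<j} g_{ij} dx_i ∧ dx_j, the exterior derivative is
  d(omega) = sum_{i<j} d(g_{ij}) ∧ dx_i ∧ dx_j = sum_{i<j, k} (∂g_{ij}/∂x_k) dx_k ∧ dx_i ∧ dx_j.
Expand each term, using dx_k ∧ dx_i ∧ dx_j = sgn(permutation) dx_{(a)} ∧ dx_{(b)} ∧ dx_{(c)} with (a < b < c) sorted:
  d(w*(w + y + z)) includes (∂/∂z)(w*(w + y + z)) dz = (w) dz, which multiplied by dx ∧ dy gives (w) dx ∧ dy ∧ dz
  d(w*(w + y + z)) includes (∂/∂w)(w*(w + y + z)) dw = (2*w + y + z) dw, which multiplied by dx ∧ dy gives (2*w + y + z) dx ∧ dy ∧ dw
  d(y*(3*w + z)) includes (∂/∂w)(y*(3*w + z)) dw = (3*y) dw, which multiplied by dy ∧ dz gives (3*y) dy ∧ dz ∧ dw
  d(w*y + 3*x^2 + 3*y*z) includes (∂/∂x)(w*y + 3*x^2 + 3*y*z) dx = (6*x) dx, which multiplied by dy ∧ dw gives (6*x) dx ∧ dy ∧ dw
  d(w*y + 3*x^2 + 3*y*z) includes (∂/∂z)(w*y + 3*x^2 + 3*y*z) dz = (3*y) dz, which multiplied by dy ∧ dw gives (-3*y) dy ∧ dz ∧ dw
  d(2*w*y - 3*z^2) includes (∂/∂y)(2*w*y - 3*z^2) dy = (2*w) dy, which multiplied by dz ∧ dw gives (2*w) dy ∧ dz ∧ dw
Collecting like 3-forms: d(omega) = (w) dx ∧ dy ∧ dz + (2*w + 6*x + y + z) dx ∧ dy ∧ dw + (2*w) dy ∧ dz ∧ dw.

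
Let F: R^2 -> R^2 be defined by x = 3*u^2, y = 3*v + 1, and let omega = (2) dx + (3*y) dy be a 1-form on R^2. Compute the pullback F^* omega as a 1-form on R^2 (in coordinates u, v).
F^* omega = (12*u) du + (27*v + 9) dv

Using F^*(f dg) = (f ∘ F) d(g ∘ F), substitute each coordinate x_i by F_i(u, v) in f_i, and replace dx_i by d F_i = (∂F_i/∂u) du + (∂F_i/∂v) dv.
  For the x component: f_1(F) = 2; d F_1 = (6*u) du + (0) dv
  For the y component: f_2(F) = 9*v + 3; d F_2 = (0) du + (3) dv
Combining and collecting du, dv coefficients:
  coeff of du: 12*u
  coeff of dv: 27*v + 9
F^* omega = (12*u) du + (27*v + 9) dv.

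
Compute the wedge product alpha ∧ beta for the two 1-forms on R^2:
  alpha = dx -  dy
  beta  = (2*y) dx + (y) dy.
alpha ∧ beta = (3*y) dx ∧ dy

Distribute the wedge, using dx_i ∧ dx_j = -dx_j ∧ dx_i and dx_i ∧ dx_i = 0. For each pair (i, j) with i < j, the coefficient of dx_i ∧ dx_j in alpha ∧ beta is (alpha_i * beta_j - alpha_j * beta_i). Collecting: alpha ∧ beta = (3*y) dx ∧ dy.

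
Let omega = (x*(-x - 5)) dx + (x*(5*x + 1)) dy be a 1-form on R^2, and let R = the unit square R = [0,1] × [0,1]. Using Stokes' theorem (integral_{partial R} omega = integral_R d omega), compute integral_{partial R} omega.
integral_(partial R) omega = 6

Stokes: integral_partial_R omega = integral_R d omega with d omega = (∂Q/∂x - ∂P/∂y) dx ∧ dy.
  ∂Q/∂x = 10*x + 1
  ∂P/∂y = 0
  integrand = ∂Q/∂x - ∂P/∂y = 10*x + 1.
Integrating over R: integral_0^1 integral_0^1 (10*x + 1) dx dy = 6.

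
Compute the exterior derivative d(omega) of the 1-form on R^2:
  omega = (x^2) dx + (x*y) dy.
d(omega) = (y) dx ∧ dy

For a 1-form omega = sum_i f_i dx_i, the exterior derivative is
  d(omega) = sum_{i < j} (∂f_j/∂x_i - ∂f_i/∂x_j) dx_i ∧ dx_j.
  coefficient of dx ∧ dy: ∂f_2/∂x - ∂f_1/∂y = ∂(x*y)/∂x - ∂(x^2)/∂y = y
Assembling: d(omega) = (y) dx ∧ dy.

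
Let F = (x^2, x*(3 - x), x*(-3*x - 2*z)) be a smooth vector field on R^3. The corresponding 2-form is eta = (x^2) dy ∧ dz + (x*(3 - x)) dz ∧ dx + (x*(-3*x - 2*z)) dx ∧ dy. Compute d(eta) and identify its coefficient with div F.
d(eta) = (0) dx ∧ dy ∧ dz; div F = 0

For a 2-form in R^3 of the form above, applying d gives a 3-form with coefficient ∂P/∂x + ∂Q/∂y + ∂R/∂z:
  ∂P/∂x = 2*x
  ∂Q/∂y = 0
  ∂R/∂z = -2*x
Sum = 0, which is exactly div F.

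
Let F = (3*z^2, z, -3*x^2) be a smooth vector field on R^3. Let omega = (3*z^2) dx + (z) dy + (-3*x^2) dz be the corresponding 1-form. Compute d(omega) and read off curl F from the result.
d(omega) = (-1) dy ∧ dz + (6*x + 6*z) dz ∧ dx + (0) dx ∧ dy; curl F = (-1, 6*x + 6*z, 0)

d omega = sum_{i<j} (∂f_j/∂x_i - ∂f_i/∂x_j) dx_i ∧ dx_j. Under the identification (dy ∧ dz, dz ∧ dx, dx ∧ dy) ↔ (e_x, e_y, e_z), the coefficients are exactly the components of curl F. Compute:
  ∂R/∂y - ∂Q/∂z = (0) - (1) = -1
  ∂P/∂z - ∂R/∂x = (6*z) - (-6*x) = 6*x + 6*z
  ∂Q/∂x - ∂P/∂y = (0) - (0) = 0.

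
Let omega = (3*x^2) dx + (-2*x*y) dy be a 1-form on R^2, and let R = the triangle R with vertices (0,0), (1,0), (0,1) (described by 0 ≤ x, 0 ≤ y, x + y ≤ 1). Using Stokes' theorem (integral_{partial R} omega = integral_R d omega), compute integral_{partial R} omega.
integral_(partial R) omega = -1/3

Stokes: integral_partial_R omega = integral_R d omega with d omega = (∂Q/∂x - ∂P/∂y) dx ∧ dy.
  ∂Q/∂x = -2*y
  ∂P/∂y = 0
  integrand = ∂Q/∂x - ∂P/∂y = -2*y.
Integrating over R: integral_0^1 integral_0^{1-x} (-2*y) dy dx = -1/3.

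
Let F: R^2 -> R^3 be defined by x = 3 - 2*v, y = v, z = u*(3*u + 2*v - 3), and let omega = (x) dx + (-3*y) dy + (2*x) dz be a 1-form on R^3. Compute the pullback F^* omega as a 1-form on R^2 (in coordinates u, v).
F^* omega = (-24*u*v + 36*u - 8*v^2 + 24*v - 18) du + (-8*u*v + 12*u + v - 6) dv

Using F^*(f dg) = (f ∘ F) d(g ∘ F), substitute each coordinate x_i by F_i(u, v) in f_i, and replace dx_i by d F_i = (∂F_i/∂u) du + (∂F_i/∂v) dv.
  For the x component: f_1(F) = 3 - 2*v; d F_1 = (0) du + (-2) dv
  For the y component: f_2(F) = -3*v; d F_2 = (0) du + (1) dv
  For the z component: f_3(F) = 6 - 4*v; d F_3 = (6*u + 2*v - 3) du + (2*u) dv
Combining and collecting du, dv coefficients:
  coeff of du: -24*u*v + 36*u - 8*v^2 + 24*v - 18
  coeff of dv: -8*u*v + 12*u + v - 6
F^* omega = (-24*u*v + 36*u - 8*v^2 + 24*v - 18) du + (-8*u*v + 12*u + v - 6) dv.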